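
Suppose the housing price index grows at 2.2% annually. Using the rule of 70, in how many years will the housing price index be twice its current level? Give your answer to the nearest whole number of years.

roughly 32 years

At 2.2%, doubling takes about 70/2.2 = 31.82 years.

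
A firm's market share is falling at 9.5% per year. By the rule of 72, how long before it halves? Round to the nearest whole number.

Falling at 9.5%, it halves about every 72/9.5 = 7.58 years.

about 8 years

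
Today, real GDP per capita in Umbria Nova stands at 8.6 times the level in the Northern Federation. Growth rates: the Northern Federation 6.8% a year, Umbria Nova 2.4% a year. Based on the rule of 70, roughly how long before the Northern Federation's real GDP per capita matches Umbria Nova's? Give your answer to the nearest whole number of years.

the Northern Federation gains on Umbria Nova at 6.8% − 2.4% = 4.4 points a year.
At that relative rate the gap halves every 70/4.4 ≈ 15.91 years.
An 8.6 times gap takes log₂(8.6) ≈ 3.10 halvings to close: 3.10 × 15.91 ≈ 49 years.

roughly 49 years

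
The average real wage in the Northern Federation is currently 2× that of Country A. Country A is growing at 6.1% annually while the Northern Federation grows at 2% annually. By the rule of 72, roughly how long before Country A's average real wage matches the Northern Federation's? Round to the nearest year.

around 18 years

The growth-rate gap is 6.1% − 2% = 4.1 percentage points.
So the ratio between them halves every 72/4.1 ≈ 17.56 years.
A 2× gap closes after 1 halving: 1 × 17.56 ≈ 18 years.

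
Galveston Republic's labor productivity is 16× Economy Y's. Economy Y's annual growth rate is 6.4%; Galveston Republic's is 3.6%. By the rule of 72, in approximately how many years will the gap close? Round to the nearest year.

Economy Y gains on Galveston Republic at 6.4% − 3.6% = 2.8 points a year.
At that relative rate the gap halves every 72/2.8 ≈ 25.71 years.
A 16× gap closes after 4 halvings: 4 × 25.71 ≈ 103 years.

roughly 103 years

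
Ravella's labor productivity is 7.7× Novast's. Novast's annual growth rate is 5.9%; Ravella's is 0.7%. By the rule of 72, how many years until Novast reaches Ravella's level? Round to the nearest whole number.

Novast gains on Ravella at 5.9% − 0.7% = 5.2 points a year.
At that relative rate the gap halves every 72/5.2 ≈ 13.85 years.
A 7.7× gap takes log₂(7.7) ≈ 2.94 halvings to close: 2.94 × 13.85 ≈ 41 years.

≈ 41 years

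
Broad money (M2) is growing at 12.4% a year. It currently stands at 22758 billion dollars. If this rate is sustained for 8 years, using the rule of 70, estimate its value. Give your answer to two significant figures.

approximately 61000 billion dollars

Doubling time ≈ 70/12.4 = 5.65 years.
8 years is 8/5.65 ≈ 1.42 doublings, a factor of 2^1.42 ≈ 2.68.
22758 × 2.68 ≈ 61000 billion dollars.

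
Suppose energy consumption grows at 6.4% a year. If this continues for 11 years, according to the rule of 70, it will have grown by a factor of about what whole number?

70/6.4 ≈ 10.94 years per doubling.
11 years fits 1 doubling: 2^1 = 2.

about 2 times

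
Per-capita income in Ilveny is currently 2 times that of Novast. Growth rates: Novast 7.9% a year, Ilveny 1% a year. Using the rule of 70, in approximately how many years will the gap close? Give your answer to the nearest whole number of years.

What matters is the difference: 6.9 pp.
Rule of 70 on the gap: the ratio halves every 70/6.9 ≈ 10.14 years.
A 2 times gap closes after 1 halving: 1 × 10.14 ≈ 10 years.

approximately 10 years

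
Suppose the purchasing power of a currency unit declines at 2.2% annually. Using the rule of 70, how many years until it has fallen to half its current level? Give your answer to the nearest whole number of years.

around 32 years

Halving time ≈ 70 / 2.2 = 31.82 → 32 years.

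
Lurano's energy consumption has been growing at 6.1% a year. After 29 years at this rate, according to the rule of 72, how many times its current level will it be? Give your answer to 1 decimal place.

roughly 5.5 times

Doubles every ≈ 11.80 years (72/6.1).
29 years is 2.46 doublings; 2^2.46 ≈ 5.5×.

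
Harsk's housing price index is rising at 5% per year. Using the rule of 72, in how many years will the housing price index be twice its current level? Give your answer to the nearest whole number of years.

around 14 years

Doubling time ≈ 72 / 5 = 14.40 years.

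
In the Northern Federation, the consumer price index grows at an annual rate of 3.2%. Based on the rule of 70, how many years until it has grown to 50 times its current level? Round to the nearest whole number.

≈ 123 years

Doubling time ≈ 70/3.2 = 21.88 years.
50× is log₂ 50 ≈ 5.64 doublings, so ≈ 5.64 × 21.88 = 123 years.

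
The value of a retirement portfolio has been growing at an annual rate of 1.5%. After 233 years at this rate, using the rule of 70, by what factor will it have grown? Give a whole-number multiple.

At 1.5% one doubling takes ≈ 46.67 years; 233 years is 5 of them, so ×32.

about 32 times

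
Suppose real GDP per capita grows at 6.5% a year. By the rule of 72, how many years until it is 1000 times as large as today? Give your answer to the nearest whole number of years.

Doubling time ≈ 72/6.5 = 11.08 years.
Reaching 1000× takes log₂(1000) ≈ 9.97 doublings.
9.97 × 11.08 ≈ 110 years.

≈ 110 years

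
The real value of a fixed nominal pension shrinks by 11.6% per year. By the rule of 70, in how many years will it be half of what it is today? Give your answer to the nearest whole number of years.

The rule works in reverse for decay: 70/11.6 ≈ 6.03 years to halve.

6 years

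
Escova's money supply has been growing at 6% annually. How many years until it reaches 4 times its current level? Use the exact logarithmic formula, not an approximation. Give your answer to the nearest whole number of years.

t = ln(4) / ln(1 + 0.06) = 1.3863 / 0.058269 ≈ 23.79.
≈ 24 years.

24 years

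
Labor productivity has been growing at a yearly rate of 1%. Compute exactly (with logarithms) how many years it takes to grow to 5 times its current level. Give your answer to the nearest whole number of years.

t = ln(5) / ln(1 + 0.01) = 1.6094 / 0.009950 ≈ 161.75.
≈ 162 years.

162 years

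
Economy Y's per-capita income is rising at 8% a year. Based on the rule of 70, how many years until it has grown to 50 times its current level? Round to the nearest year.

Doubling time ≈ 70/8 = 8.75 years.
Reaching 50× takes log₂(50) ≈ 5.64 doublings.
5.64 × 8.75 ≈ 49 years.

≈ 49 years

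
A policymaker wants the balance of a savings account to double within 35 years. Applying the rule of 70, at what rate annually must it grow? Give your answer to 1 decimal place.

about 2.0% annually

70 / 35 ≈ 2.00, so about 2.0% annually.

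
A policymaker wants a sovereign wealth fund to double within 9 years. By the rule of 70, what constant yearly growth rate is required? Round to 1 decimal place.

≈ 7.8%

70 / 9 ≈ 7.78, so about 7.8% per year.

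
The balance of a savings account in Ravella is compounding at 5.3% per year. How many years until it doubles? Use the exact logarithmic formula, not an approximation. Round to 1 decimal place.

13.4 years

t = ln(2) / ln(1 + 0.053) = 0.6931 / 0.051643 ≈ 13.42.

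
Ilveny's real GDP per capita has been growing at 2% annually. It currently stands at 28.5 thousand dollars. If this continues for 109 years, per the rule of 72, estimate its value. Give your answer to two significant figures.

Doubling time ≈ 72/2 = 36.00 years.
109 years is 109/36.00 ≈ 3.03 doublings, a factor of 2^3.03 ≈ 8.17.
28.5 × 8.17 ≈ 230 thousand dollars.

230 thousand dollars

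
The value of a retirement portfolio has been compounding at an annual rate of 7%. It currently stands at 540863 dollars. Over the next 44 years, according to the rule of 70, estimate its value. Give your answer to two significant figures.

Doubling time ≈ 70/7 = 10.00 years.
44 years is 44/10.00 ≈ 4.40 doublings, a factor of 2^4.40 ≈ 21.11.
540863 × 21.11 ≈ 11000000 dollars.

about 11000000 dollars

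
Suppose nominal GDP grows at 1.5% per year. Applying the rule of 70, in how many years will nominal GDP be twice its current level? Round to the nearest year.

around 47 years

70/1.5 ≈ 46.67, so it doubles roughly every 47 years.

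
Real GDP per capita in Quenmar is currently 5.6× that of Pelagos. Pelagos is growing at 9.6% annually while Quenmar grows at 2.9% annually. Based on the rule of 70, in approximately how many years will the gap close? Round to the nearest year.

Pelagos gains on Quenmar at 9.6% − 2.9% = 6.7 points a year.
At that relative rate the gap halves every 70/6.7 ≈ 10.45 years.
A 5.6× gap takes log₂(5.6) ≈ 2.49 halvings to close: 2.49 × 10.45 ≈ 26 years.

around 26 years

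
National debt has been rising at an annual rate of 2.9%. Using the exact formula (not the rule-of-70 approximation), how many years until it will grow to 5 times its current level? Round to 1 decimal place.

t = ln(5) / ln(1 + 0.029) = 1.6094 / 0.028587 ≈ 56.30.

56.3 years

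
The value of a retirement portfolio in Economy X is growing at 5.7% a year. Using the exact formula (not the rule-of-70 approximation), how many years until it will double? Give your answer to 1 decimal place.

t = ln(2) / ln(1 + 0.057) = 0.6931 / 0.055435 ≈ 12.50.

12.5 years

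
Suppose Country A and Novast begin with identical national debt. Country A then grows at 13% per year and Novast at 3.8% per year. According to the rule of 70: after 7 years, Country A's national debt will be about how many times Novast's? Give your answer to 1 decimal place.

Only the 9.2-point difference matters.
70/9.2 ≈ 7.61 years per doubling of the ratio; 7 years gives 0.92 doublings, so ≈ 1.9×.

around 1.9 times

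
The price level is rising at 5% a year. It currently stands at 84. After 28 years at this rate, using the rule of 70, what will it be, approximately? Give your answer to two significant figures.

It doubles every 70/5 ≈ 14.00 years, so 28 years is 2.00 doublings.
2^2.00 ≈ 4.00; 84 × 4.00 ≈ 340.

about 340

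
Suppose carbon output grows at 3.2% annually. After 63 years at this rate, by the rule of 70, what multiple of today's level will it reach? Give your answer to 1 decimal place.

Doubles every ≈ 21.88 years (70/3.2).
63 years is 2.88 doublings; 2^2.88 ≈ 7.4×.

roughly 7.4 times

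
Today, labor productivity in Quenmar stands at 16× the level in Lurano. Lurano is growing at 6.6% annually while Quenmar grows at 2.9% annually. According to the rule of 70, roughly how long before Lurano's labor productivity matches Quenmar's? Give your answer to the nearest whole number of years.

The growth-rate gap is 6.6% − 2.9% = 3.7 percentage points.
So the ratio between them halves every 70/3.7 ≈ 18.92 years.
A 16× gap closes after 4 halvings: 4 × 18.92 ≈ 76 years.

around 76 years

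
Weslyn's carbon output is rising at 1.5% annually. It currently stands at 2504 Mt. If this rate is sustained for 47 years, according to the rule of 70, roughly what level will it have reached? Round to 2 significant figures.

about 5000 Mt

Doubling time ≈ 70/1.5 = 46.67 years.
47 years is 47/46.67 ≈ 1.01 doublings, a factor of 2^1.01 ≈ 2.01.
2504 × 2.01 ≈ 5000 Mt.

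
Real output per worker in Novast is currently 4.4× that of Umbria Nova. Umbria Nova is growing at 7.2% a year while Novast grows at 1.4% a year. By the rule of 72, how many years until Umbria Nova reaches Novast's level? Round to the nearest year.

The growth-rate gap is 7.2% − 1.4% = 5.8 percentage points.
So the ratio between them halves every 72/5.8 ≈ 12.41 years.
A 4.4× gap takes log₂(4.4) ≈ 2.14 halvings to close: 2.14 × 12.41 ≈ 27 years.

approximately 27 years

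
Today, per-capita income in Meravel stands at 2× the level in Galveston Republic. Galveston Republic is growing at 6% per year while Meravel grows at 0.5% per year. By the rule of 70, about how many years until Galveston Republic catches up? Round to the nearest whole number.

≈ 13 years

The growth-rate gap is 6% − 0.5% = 5.5 percentage points.
So the ratio between them halves every 70/5.5 ≈ 12.73 years.
A 2× gap closes after 1 halving: 1 × 12.73 ≈ 13 years.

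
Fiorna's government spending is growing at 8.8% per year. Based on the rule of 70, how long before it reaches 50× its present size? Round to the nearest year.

Doubling time ≈ 70/8.8 = 7.95 years.
50× is log₂ 50 ≈ 5.64 doublings, so ≈ 5.64 × 7.95 = 45 years.

≈ 45 years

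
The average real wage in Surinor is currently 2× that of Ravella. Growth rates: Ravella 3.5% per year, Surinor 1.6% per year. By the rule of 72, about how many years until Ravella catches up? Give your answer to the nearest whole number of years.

about 38 years

What matters is the difference: 1.9 pp.
Rule of 72 on the gap: the ratio halves every 72/1.9 ≈ 37.89 years.
A 2× gap closes after 1 halving: 1 × 37.89 ≈ 38 years.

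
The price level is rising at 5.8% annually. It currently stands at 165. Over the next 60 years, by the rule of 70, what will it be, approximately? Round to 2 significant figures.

Doubling time ≈ 70/5.8 = 12.07 years.
60 years is 60/12.07 ≈ 4.97 doublings, a factor of 2^4.97 ≈ 31.34.
165 × 31.34 ≈ 5200.

about 5200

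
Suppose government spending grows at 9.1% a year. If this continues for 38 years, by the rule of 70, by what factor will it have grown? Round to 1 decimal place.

30.7 times

Doubles every ≈ 7.69 years (70/9.1).
38 years is 4.94 doublings; 2^4.94 ≈ 30.7×.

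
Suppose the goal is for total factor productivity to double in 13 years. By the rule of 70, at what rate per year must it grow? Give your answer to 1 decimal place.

70 / 13 ≈ 5.38, so about 5.4% per year.

around 5.4%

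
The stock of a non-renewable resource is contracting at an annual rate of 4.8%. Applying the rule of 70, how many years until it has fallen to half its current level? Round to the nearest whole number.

Halving time ≈ 70 / 4.8 = 14.58 → 15 years.

roughly 15 years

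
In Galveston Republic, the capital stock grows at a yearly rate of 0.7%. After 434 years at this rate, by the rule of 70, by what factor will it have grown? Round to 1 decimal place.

roughly 20.3 times

Doubles every ≈ 100.00 years (70/0.7).
434 years is 4.34 doublings; 2^4.34 ≈ 20.3×.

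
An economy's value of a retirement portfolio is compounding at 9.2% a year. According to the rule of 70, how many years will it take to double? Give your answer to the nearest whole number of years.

≈ 8 years

70/9.2 ≈ 7.61, so it doubles roughly every 8 years.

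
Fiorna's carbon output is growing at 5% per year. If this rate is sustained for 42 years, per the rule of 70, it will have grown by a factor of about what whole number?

At 5% one doubling takes ≈ 14.00 years; 42 years is 3 of them, so ×8.

about 8 times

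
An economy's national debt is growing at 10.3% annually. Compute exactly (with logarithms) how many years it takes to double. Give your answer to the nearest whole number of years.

7 years

t = ln(2) / ln(1 + 0.103) = 0.6931 / 0.098034 ≈ 7.07.
≈ 7 years.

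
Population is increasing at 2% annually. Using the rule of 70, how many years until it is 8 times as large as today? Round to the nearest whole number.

Doubling time ≈ 70/2 = 35.00 years.
8 = 2^3, so 3 doublings → 105 years.

around 105 years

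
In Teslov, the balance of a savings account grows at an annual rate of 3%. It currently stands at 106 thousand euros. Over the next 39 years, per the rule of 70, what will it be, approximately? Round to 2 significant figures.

It doubles every 70/3 ≈ 23.33 years, so 39 years is 1.67 doublings.
2^1.67 ≈ 3.18; 106 × 3.18 ≈ 340 thousand euros.

≈ 340 thousand euros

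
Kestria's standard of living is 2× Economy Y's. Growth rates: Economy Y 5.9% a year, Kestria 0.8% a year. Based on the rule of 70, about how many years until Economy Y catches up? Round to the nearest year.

What matters is the difference: 5.1 pp.
Rule of 70 on the gap: the ratio halves every 70/5.1 ≈ 13.73 years.
A 2× gap closes after 1 halving: 1 × 13.73 ≈ 14 years.

roughly 14 years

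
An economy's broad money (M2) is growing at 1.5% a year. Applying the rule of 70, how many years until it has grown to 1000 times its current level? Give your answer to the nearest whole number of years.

≈ 465 years

Doubling time ≈ 70/1.5 = 46.67 years.
1000× is log₂ 1000 ≈ 9.97 doublings, so ≈ 9.97 × 46.67 = 465 years.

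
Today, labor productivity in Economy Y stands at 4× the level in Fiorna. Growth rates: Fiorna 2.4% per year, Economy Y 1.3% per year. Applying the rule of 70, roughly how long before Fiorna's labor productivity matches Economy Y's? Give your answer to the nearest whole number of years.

about 127 years

What matters is the difference: 1.1 pp.
Rule of 70 on the gap: the ratio halves every 70/1.1 ≈ 63.64 years.
A 4× gap closes after 2 halvings: 2 × 63.64 ≈ 127 years.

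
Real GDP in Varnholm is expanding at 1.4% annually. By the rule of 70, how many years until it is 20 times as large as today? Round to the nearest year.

216 years

Doubling time ≈ 70/1.4 = 50.00 years.
20× is log₂ 20 ≈ 4.32 doublings, so ≈ 4.32 × 50.00 = 216 years.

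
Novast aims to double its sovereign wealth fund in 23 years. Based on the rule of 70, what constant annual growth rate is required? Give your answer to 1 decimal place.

70 / 23 ≈ 3.04, so about 3.0% annually.

around 3.0%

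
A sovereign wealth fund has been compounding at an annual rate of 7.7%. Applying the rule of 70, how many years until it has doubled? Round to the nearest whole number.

70/7.7 ≈ 9.09, so it doubles roughly every 9 years.

≈ 9 years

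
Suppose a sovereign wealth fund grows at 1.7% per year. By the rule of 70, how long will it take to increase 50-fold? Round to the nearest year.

At 1.7% it doubles every 70/1.7 ≈ 41.18 years.
50× is log₂ 50 ≈ 5.64 doublings, so ≈ 5.64 × 41.18 = 232 years.

≈ 232 years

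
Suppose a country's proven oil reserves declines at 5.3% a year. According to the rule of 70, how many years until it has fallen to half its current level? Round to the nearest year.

Falling at 5.3%, it halves about every 70/5.3 = 13.21 years.

approximately 13 years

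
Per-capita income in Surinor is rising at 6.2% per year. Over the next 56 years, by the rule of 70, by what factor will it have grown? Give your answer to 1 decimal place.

≈ 31.1 times

Doubling time ≈ 70/6.2 = 11.29 years.
56 years / 11.29 ≈ 4.96 doublings → factor 2^4.96 ≈ 31.1.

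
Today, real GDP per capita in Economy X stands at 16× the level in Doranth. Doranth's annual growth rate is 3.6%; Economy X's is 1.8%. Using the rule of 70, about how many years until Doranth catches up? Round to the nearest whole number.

Doranth gains on Economy X at 3.6% − 1.8% = 1.8 points a year.
At that relative rate the gap halves every 70/1.8 ≈ 38.89 years.
A 16× gap closes after 4 halvings: 4 × 38.89 ≈ 156 years.

approximately 156 years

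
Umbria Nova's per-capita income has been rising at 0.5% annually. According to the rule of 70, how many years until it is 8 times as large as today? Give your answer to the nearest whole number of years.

At 0.5% it doubles every 70/0.5 ≈ 140.00 years.
8 = 2^3, so 3 doublings → 420 years.

approximately 420 years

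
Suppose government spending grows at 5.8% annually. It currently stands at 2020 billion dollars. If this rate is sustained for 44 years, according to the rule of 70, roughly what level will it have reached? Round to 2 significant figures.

Doubling time ≈ 70/5.8 = 12.07 years.
44 years is 44/12.07 ≈ 3.65 doublings, a factor of 2^3.65 ≈ 12.55.
2020 × 12.55 ≈ 25000 billion dollars.

approximately 25000 billion dollars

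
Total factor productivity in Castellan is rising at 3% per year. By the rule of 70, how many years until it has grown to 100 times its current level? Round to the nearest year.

155 years

At 3% it doubles every 70/3 ≈ 23.33 years.
Reaching 100× takes log₂(100) ≈ 6.64 doublings.
6.64 × 23.33 ≈ 155 years.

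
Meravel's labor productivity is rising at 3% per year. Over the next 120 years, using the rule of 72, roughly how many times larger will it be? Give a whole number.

approximately 32 times

Doubling time ≈ 72/3 = 24.00 years.
120/24.00 ≈ 5 doublings, so about 2^5 = 32×.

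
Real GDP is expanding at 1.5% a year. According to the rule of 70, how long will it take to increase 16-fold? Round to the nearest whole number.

At 1.5% it doubles every 70/1.5 ≈ 46.67 years.
Getting to 16× needs 4 doublings: 4 × 46.67 ≈ 187 years.

roughly 187 years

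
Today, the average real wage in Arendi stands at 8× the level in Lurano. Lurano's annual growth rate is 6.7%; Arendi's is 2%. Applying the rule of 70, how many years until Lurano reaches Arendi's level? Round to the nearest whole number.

Lurano gains on Arendi at 6.7% − 2% = 4.7 points a year.
At that relative rate the gap halves every 70/4.7 ≈ 14.89 years.
An 8× gap closes after 3 halvings: 3 × 14.89 ≈ 45 years.

45 years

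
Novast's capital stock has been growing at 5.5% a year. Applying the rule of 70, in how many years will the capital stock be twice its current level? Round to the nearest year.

Doubling time ≈ 70 / 5.5 = 12.73 years.

around 13 years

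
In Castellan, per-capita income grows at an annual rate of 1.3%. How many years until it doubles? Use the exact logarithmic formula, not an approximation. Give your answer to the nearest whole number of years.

54 years

t = ln(2) / ln(1 + 0.013) = 0.6931 / 0.012916 ≈ 53.66.
≈ 54 years.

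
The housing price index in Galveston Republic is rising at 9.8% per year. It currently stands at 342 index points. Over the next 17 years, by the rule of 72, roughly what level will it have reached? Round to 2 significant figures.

Doubling time ≈ 72/9.8 = 7.35 years.
17 years is 17/7.35 ≈ 2.31 doublings, a factor of 2^2.31 ≈ 4.96.
342 × 4.96 ≈ 1700 index points.

1700 index points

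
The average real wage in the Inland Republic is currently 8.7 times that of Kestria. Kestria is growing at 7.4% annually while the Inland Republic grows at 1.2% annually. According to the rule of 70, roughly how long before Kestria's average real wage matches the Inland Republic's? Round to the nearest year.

Kestria gains on the Inland Republic at 7.4% − 1.2% = 6.2 points a year.
At that relative rate the gap halves every 70/6.2 ≈ 11.29 years.
An 8.7 times gap takes log₂(8.7) ≈ 3.12 halvings to close: 3.12 × 11.29 ≈ 35 years.

approximately 35 years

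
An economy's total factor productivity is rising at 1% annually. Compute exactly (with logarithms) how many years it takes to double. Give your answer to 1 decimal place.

69.7 years

t = ln(2) / ln(1 + 0.01) = 0.6931 / 0.009950 ≈ 69.66.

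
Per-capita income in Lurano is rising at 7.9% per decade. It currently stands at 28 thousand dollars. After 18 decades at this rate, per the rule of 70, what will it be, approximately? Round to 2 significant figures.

It doubles every 70/7.9 ≈ 8.86 decades, so 18 decades is 2.03 doublings.
2^2.03 ≈ 4.08; 28 × 4.08 ≈ 110 thousand dollars.

approximately 110 thousand dollars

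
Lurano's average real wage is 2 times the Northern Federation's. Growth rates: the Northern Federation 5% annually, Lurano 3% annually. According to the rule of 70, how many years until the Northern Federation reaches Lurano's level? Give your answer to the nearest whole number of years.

the Northern Federation gains on Lurano at 5% − 3% = 2 points a year.
At that relative rate the gap halves every 70/2 ≈ 35.00 years.
A 2 times gap closes after 1 halving: 1 × 35.00 ≈ 35 years.

approximately 35 years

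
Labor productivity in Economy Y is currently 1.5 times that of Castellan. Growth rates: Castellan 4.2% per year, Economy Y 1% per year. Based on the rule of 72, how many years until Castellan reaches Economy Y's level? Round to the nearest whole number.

The growth-rate gap is 4.2% − 1% = 3.2 percentage points.
So the ratio between them halves every 72/3.2 ≈ 22.50 years.
A 1.5 times gap takes log₂(1.5) ≈ 0.58 halvings to close: 0.58 × 22.50 ≈ 13 years.

about 13 years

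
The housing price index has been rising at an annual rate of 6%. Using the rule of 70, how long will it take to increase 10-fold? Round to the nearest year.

roughly 39 years

At 6% it doubles every 70/6 ≈ 11.67 years.
Reaching 10× takes log₂(10) ≈ 3.32 doublings.
3.32 × 11.67 ≈ 39 years.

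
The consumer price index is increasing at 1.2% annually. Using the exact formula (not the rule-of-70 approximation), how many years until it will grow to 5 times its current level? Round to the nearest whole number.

t = ln(5) / ln(1 + 0.012) = 1.6094 / 0.011929 ≈ 134.91.
≈ 135 years.

135 years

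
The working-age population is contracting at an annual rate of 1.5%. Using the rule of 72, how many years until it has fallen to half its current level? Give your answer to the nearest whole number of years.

48 years

Halving time ≈ 72 / 1.5 = 48.00 → 48 years.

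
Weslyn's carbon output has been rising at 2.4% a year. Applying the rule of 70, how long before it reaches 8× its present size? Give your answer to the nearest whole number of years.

One doubling takes 70/2.4 = 29.17 years.
8× is 3 doublings, so 3 × 29.17 ≈ 88 years.

approximately 88 years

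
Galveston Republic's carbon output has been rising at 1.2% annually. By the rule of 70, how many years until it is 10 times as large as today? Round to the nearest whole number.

One doubling takes 70/1.2 = 58.33 years.
10× is log₂ 10 ≈ 3.32 doublings, so ≈ 3.32 × 58.33 = 194 years.

about 194 years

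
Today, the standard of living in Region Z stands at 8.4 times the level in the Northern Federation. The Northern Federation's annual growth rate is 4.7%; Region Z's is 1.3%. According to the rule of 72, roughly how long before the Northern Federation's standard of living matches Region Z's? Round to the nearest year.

approximately 65 years

The growth-rate gap is 4.7% − 1.3% = 3.4 percentage points.
So the ratio between them halves every 72/3.4 ≈ 21.18 years.
An 8.4 times gap takes log₂(8.4) ≈ 3.07 halvings to close: 3.07 × 21.18 ≈ 65 years.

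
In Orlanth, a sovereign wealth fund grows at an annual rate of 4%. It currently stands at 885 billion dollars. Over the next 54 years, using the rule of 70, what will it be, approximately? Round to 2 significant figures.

It doubles every 70/4 ≈ 17.50 years, so 54 years is 3.09 doublings.
2^3.09 ≈ 8.51; 885 × 8.51 ≈ 7500 billion dollars.

approximately 7500 billion dollars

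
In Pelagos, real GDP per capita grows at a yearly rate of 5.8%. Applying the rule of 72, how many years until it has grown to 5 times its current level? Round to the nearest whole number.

Doubling time ≈ 72/5.8 = 12.41 years.
5× is log₂ 5 ≈ 2.32 doublings, so ≈ 2.32 × 12.41 = 29 years.

≈ 29 years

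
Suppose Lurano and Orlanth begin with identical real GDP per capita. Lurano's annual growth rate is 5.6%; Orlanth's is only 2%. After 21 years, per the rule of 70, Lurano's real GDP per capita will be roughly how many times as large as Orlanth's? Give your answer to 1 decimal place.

around 2.1 times

Only the 3.6-point difference matters.
70/3.6 ≈ 19.44 years per doubling of the ratio; 21 years gives 1.08 doublings, so ≈ 2.1×.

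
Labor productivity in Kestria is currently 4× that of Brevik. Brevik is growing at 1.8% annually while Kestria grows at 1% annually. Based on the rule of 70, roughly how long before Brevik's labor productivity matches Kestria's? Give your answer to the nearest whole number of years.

roughly 175 years

What matters is the difference: 0.8 pp.
Rule of 70 on the gap: the ratio halves every 70/0.8 ≈ 87.50 years.
A 4× gap closes after 2 halvings: 2 × 87.50 ≈ 175 years.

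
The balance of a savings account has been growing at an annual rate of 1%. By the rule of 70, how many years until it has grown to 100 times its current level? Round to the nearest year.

Doubling time ≈ 70/1 = 70.00 years.
Reaching 100× takes log₂(100) ≈ 6.64 doublings.
6.64 × 70.00 ≈ 465 years.

roughly 465 years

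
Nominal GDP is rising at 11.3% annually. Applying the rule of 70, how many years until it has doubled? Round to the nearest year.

6 years

Doubling time ≈ 70 / 11.3 = 6.19 years.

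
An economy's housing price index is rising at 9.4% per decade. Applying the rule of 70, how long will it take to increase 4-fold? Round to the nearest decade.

≈ 15 decades

Doubling time ≈ 70/9.4 = 7.45 decades.
Getting to 4× needs 2 doublings: 2 × 7.45 ≈ 15 decades.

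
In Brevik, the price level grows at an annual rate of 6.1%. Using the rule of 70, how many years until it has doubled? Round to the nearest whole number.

around 11 years

70/6.1 ≈ 11.48, so it doubles roughly every 11 years.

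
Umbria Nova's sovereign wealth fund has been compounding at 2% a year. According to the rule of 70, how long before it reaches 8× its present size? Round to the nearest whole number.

One doubling takes 70/2 = 35.00 years.
8× is 3 doublings, so 3 × 35.00 ≈ 105 years.

approximately 105 years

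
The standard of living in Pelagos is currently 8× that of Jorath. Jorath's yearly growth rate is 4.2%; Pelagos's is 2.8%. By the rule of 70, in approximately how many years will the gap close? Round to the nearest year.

approximately 150 years

What matters is the difference: 1.4 pp.
Rule of 70 on the gap: the ratio halves every 70/1.4 ≈ 50.00 years.
An 8× gap closes after 3 halvings: 3 × 50.00 ≈ 150 years.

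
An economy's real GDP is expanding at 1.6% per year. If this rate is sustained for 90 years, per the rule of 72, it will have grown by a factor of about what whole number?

4 times

72/1.6 ≈ 45.00 years per doubling.
90 years fits 2 doublings: 2^2 = 4.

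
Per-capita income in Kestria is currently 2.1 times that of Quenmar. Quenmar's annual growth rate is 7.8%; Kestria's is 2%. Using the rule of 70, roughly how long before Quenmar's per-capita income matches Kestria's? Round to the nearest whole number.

Quenmar gains on Kestria at 7.8% − 2% = 5.8 points a year.
At that relative rate the gap halves every 70/5.8 ≈ 12.07 years.
A 2.1 times gap takes log₂(2.1) ≈ 1.07 halvings to close: 1.07 × 12.07 ≈ 13 years.

approximately 13 years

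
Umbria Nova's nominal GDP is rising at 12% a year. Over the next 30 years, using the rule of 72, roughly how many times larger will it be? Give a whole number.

approximately 32 times

At 12% one doubling takes ≈ 6.00 years; 30 years is 5 of them, so ×32.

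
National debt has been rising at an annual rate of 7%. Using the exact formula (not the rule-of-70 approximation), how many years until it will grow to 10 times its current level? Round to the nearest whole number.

t = ln(10) / ln(1 + 0.07) = 2.3026 / 0.067659 ≈ 34.03.
≈ 34 years.

34 years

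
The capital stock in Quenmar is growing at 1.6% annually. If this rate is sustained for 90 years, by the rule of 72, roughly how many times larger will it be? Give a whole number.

about 4 times

Doubling time ≈ 72/1.6 = 45.00 years.
90/45.00 ≈ 2 doublings, so about 2^2 = 4×.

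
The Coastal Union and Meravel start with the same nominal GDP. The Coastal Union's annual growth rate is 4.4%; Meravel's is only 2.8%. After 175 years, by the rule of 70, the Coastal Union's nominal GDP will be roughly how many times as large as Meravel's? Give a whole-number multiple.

the Coastal Union pulls ahead at 1.6 pp per year, so the ratio doubles every 70/1.6 ≈ 43.75 years.
In 175 years that's 4.00 doublings: 2^4.00 ≈ 16.

around 16 times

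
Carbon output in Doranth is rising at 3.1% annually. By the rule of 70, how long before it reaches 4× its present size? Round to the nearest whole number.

One doubling takes 70/3.1 = 22.58 years.
Getting to 4× needs 2 doublings: 2 × 22.58 ≈ 45 years.

about 45 years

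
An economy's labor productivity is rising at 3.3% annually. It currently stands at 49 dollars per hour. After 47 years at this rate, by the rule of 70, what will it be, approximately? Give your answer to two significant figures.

roughly 230 dollars per hour

It doubles every 70/3.3 ≈ 21.21 years, so 47 years is 2.22 doublings.
2^2.22 ≈ 4.66; 49 × 4.66 ≈ 230 dollars per hour.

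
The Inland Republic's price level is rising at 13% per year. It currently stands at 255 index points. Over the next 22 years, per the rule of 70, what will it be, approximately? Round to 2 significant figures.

approximately 4300 index points

It doubles every 70/13 ≈ 5.38 years, so 22 years is 4.09 doublings.
2^4.09 ≈ 17.03; 255 × 17.03 ≈ 4300 index points.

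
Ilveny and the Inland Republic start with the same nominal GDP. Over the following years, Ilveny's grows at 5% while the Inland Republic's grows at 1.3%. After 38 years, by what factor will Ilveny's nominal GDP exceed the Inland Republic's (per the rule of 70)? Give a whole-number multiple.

4 times

Only the 3.7-point difference matters.
70/3.7 ≈ 18.92 years per doubling of the ratio; 38 years gives 2.01 doublings, so ≈ 4×.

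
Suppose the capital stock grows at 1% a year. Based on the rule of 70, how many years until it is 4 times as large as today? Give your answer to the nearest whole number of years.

Doubling time ≈ 70/1 = 70.00 years.
Getting to 4× needs 2 doublings: 2 × 70.00 ≈ 140 years.

140 years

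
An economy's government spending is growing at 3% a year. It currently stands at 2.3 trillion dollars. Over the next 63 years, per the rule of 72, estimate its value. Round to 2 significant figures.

≈ 14 trillion dollars

It doubles every 72/3 ≈ 24.00 years, so 63 years is 2.63 doublings.
2^2.63 ≈ 6.19; 2.3 × 6.19 ≈ 14 trillion dollars.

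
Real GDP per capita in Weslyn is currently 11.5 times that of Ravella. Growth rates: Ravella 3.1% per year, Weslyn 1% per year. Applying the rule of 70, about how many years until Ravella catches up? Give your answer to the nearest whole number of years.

≈ 117 years

What matters is the difference: 2.1 pp.
Rule of 70 on the gap: the ratio halves every 70/2.1 ≈ 33.33 years.
An 11.5 times gap takes log₂(11.5) ≈ 3.52 halvings to close: 3.52 × 33.33 ≈ 117 years.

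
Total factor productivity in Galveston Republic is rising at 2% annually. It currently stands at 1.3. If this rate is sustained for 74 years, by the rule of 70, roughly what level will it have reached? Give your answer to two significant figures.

5.6

It doubles every 70/2 ≈ 35.00 years, so 74 years is 2.11 doublings.
2^2.11 ≈ 4.32; 1.3 × 4.32 ≈ 5.6.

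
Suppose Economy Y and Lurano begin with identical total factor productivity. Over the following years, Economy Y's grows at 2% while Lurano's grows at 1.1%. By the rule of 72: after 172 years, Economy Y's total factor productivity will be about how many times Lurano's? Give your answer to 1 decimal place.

Rate gap = 2% − 1.1% = 0.9 points.
The ratio doubles every 72/0.9 ≈ 80.00 years.
172/80.00 ≈ 2.15 doublings → ratio ≈ 2^2.15 ≈ 4.4.

approximately 4.4 times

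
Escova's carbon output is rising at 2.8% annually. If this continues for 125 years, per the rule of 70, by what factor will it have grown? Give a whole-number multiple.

70/2.8 ≈ 25.00 years per doubling.
125 years fits 5 doublings: 2^5 = 32.

32 times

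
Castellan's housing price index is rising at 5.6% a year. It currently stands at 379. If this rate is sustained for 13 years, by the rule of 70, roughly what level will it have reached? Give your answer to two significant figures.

Doubling time ≈ 70/5.6 = 12.50 years.
13 years is 13/12.50 ≈ 1.04 doublings, a factor of 2^1.04 ≈ 2.06.
379 × 2.06 ≈ 780.

≈ 780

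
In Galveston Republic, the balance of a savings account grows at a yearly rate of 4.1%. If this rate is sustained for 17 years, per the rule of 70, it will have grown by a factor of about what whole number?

70/4.1 ≈ 17.07 years per doubling.
17 years fits 1 doubling: 2^1 = 2.

≈ 2 times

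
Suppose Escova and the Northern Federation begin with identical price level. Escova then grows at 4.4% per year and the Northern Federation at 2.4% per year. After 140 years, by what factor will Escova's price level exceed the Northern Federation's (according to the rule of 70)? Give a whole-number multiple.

around 16 times

Only the 2-point difference matters.
70/2 ≈ 35.00 years per doubling of the ratio; 140 years gives 4.00 doublings, so ≈ 16×.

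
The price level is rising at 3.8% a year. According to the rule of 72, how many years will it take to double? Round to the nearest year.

about 19 years

At 3.8%, doubling takes about 72/3.8 = 18.95 years.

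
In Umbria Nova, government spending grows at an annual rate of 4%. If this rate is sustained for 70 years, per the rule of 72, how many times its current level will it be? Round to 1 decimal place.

Doubles every ≈ 18.00 years (72/4).
70 years is 3.89 doublings; 2^3.89 ≈ 14.8×.

14.8 times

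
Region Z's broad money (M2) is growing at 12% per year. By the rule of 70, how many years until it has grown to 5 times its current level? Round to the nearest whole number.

One doubling takes 70/12 = 5.83 years.
Reaching 5× takes log₂(5) ≈ 2.32 doublings.
2.32 × 5.83 ≈ 14 years.

approximately 14 years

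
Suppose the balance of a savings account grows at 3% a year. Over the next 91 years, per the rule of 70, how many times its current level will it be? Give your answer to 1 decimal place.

Doubling time ≈ 70/3 = 23.33 years.
91 years / 23.33 ≈ 3.90 doublings → factor 2^3.90 ≈ 14.9.

around 14.9 times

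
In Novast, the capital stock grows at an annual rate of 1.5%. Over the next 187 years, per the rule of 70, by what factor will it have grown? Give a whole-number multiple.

≈ 16 times

70/1.5 ≈ 46.67 years per doubling.
187 years fits 4 doublings: 2^4 = 16.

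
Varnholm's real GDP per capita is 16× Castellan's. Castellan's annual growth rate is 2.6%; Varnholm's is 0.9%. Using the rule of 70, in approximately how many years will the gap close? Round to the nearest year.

165 years

The growth-rate gap is 2.6% − 0.9% = 1.7 percentage points.
So the ratio between them halves every 70/1.7 ≈ 41.18 years.
A 16× gap closes after 4 halvings: 4 × 41.18 ≈ 165 years.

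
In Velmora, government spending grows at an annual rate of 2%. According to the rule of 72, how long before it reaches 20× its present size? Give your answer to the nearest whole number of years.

One doubling takes 72/2 = 36.00 years.
20× is log₂ 20 ≈ 4.32 doublings, so ≈ 4.32 × 36.00 = 156 years.

156 years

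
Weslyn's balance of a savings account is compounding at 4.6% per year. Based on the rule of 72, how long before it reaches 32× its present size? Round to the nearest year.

≈ 78 years

Doubling time ≈ 72/4.6 = 15.65 years.
32 = 2^5, so 5 doublings → 78 years.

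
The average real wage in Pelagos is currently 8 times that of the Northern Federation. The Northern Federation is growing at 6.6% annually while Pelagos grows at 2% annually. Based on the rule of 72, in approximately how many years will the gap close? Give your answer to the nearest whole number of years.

around 47 years

the Northern Federation gains on Pelagos at 6.6% − 2% = 4.6 points a year.
At that relative rate the gap halves every 72/4.6 ≈ 15.65 years.
An 8 times gap closes after 3 halvings: 3 × 15.65 ≈ 47 years.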